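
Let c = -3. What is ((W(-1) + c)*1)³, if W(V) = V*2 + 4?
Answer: -1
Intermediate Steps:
W(V) = 4 + 2*V (W(V) = 2*V + 4 = 4 + 2*V)
((W(-1) + c)*1)³ = (((4 + 2*(-1)) - 3)*1)³ = (((4 - 2) - 3)*1)³ = ((2 - 3)*1)³ = (-1*1)³ = (-1)³ = -1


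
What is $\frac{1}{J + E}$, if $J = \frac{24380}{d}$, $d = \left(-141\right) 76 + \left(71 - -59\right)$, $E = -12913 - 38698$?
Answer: $- \frac{5293}{273189213} \approx -1.9375 \cdot 10^{-5}$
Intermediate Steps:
$E = -51611$ ($E = -12913 - 38698 = -51611$)
$d = -10586$ ($d = -10716 + \left(71 + 59\right) = -10716 + 130 = -10586$)
$J = - \frac{12190}{5293}$ ($J = \frac{24380}{-10586} = 24380 \left(- \frac{1}{10586}\right) = - \frac{12190}{5293} \approx -2.303$)
$\frac{1}{J + E} = \frac{1}{- \frac{12190}{5293} - 51611} = \frac{1}{- \frac{273189213}{5293}} = - \frac{5293}{273189213}$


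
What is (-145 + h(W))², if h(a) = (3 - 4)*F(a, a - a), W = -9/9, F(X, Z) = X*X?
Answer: 21316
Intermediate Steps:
F(X, Z) = X²
W = -1 (W = -9*⅑ = -1)
h(a) = -a² (h(a) = (3 - 4)*a² = -a²)
(-145 + h(W))² = (-145 - 1*(-1)²)² = (-145 - 1*1)² = (-145 - 1)² = (-146)² = 21316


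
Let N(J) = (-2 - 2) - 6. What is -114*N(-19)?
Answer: 1140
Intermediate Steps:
N(J) = -10 (N(J) = -4 - 6 = -10)
-114*N(-19) = -114*(-10) = 1140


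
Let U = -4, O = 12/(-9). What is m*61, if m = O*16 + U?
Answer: -4636/3 ≈ -1545.3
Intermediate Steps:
O = -4/3 (O = 12*(-⅑) = -4/3 ≈ -1.3333)
m = -76/3 (m = -4/3*16 - 4 = -64/3 - 4 = -76/3 ≈ -25.333)
m*61 = -76/3*61 = -4636/3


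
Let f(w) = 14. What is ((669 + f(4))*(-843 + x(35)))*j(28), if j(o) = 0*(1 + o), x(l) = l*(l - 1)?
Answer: 0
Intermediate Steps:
x(l) = l*(-1 + l)
j(o) = 0
((669 + f(4))*(-843 + x(35)))*j(28) = ((669 + 14)*(-843 + 35*(-1 + 35)))*0 = (683*(-843 + 35*34))*0 = (683*(-843 + 1190))*0 = (683*347)*0 = 237001*0 = 0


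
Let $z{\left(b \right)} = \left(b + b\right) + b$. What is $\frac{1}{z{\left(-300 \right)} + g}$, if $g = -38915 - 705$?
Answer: $- \frac{1}{40520} \approx -2.4679 \cdot 10^{-5}$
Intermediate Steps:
$g = -39620$ ($g = -38915 - 705 = -39620$)
$z{\left(b \right)} = 3 b$ ($z{\left(b \right)} = 2 b + b = 3 b$)
$\frac{1}{z{\left(-300 \right)} + g} = \frac{1}{3 \left(-300\right) - 39620} = \frac{1}{-900 - 39620} = \frac{1}{-40520} = - \frac{1}{40520}$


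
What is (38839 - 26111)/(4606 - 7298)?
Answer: -3182/673 ≈ -4.7281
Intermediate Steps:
(38839 - 26111)/(4606 - 7298) = 12728/(-2692) = 12728*(-1/2692) = -3182/673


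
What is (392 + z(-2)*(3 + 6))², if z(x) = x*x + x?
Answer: 168100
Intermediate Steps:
z(x) = x + x² (z(x) = x² + x = x + x²)
(392 + z(-2)*(3 + 6))² = (392 + (-2*(1 - 2))*(3 + 6))² = (392 - 2*(-1)*9)² = (392 + 2*9)² = (392 + 18)² = 410² = 168100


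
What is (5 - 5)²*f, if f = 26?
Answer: 0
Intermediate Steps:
(5 - 5)²*f = (5 - 5)²*26 = 0²*26 = 0*26 = 0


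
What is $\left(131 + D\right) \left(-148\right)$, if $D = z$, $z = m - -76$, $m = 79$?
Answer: $-42328$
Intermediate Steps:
$z = 155$ ($z = 79 - -76 = 79 + 76 = 155$)
$D = 155$
$\left(131 + D\right) \left(-148\right) = \left(131 + 155\right) \left(-148\right) = 286 \left(-148\right) = -42328$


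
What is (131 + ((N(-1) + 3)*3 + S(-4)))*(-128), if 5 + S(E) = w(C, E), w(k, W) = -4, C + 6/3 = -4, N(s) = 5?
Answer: -18688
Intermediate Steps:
C = -6 (C = -2 - 4 = -6)
S(E) = -9 (S(E) = -5 - 4 = -9)
(131 + ((N(-1) + 3)*3 + S(-4)))*(-128) = (131 + ((5 + 3)*3 - 9))*(-128) = (131 + (8*3 - 9))*(-128) = (131 + (24 - 9))*(-128) = (131 + 15)*(-128) = 146*(-128) = -18688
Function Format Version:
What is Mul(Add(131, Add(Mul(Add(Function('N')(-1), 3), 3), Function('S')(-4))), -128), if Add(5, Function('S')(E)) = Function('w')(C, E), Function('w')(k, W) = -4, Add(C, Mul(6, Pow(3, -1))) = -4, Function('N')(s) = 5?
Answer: -18688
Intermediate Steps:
C = -6 (C = Add(-2, -4) = -6)
Function('S')(E) = -9 (Function('S')(E) = Add(-5, -4) = -9)
Mul(Add(131, Add(Mul(Add(Function('N')(-1), 3), 3), Function('S')(-4))), -128) = Mul(Add(131, Add(Mul(Add(5, 3), 3), -9)), -128) = Mul(Add(131, Add(Mul(8, 3), -9)), -128) = Mul(Add(131, Add(24, -9)), -128) = Mul(Add(131, 15), -128) = Mul(146, -128) = -18688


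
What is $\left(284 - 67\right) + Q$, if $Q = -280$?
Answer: $-63$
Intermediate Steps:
$\left(284 - 67\right) + Q = \left(284 - 67\right) - 280 = 217 - 280 = -63$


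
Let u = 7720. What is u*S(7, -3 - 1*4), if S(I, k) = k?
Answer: -54040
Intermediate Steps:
u*S(7, -3 - 1*4) = 7720*(-3 - 1*4) = 7720*(-3 - 4) = 7720*(-7) = -54040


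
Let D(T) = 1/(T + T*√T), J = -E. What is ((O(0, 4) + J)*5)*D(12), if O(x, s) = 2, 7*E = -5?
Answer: -95/924 + 95*√3/462 ≈ 0.25334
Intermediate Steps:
E = -5/7 (E = (⅐)*(-5) = -5/7 ≈ -0.71429)
J = 5/7 (J = -1*(-5/7) = 5/7 ≈ 0.71429)
D(T) = 1/(T + T^(3/2))
((O(0, 4) + J)*5)*D(12) = ((2 + 5/7)*5)/(12 + 12^(3/2)) = ((19/7)*5)/(12 + 24*√3) = 95/(7*(12 + 24*√3))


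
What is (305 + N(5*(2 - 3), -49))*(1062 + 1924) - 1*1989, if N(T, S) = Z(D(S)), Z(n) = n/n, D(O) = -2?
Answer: 911727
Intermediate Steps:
Z(n) = 1
N(T, S) = 1
(305 + N(5*(2 - 3), -49))*(1062 + 1924) - 1*1989 = (305 + 1)*(1062 + 1924) - 1*1989 = 306*2986 - 1989 = 913716 - 1989 = 911727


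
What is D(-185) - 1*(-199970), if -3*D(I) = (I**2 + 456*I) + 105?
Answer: 649940/3 ≈ 2.1665e+5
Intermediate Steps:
D(I) = -35 - 152*I - I**2/3 (D(I) = -((I**2 + 456*I) + 105)/3 = -(105 + I**2 + 456*I)/3 = -35 - 152*I - I**2/3)
D(-185) - 1*(-199970) = (-35 - 152*(-185) - 1/3*(-185)**2) - 1*(-199970) = (-35 + 28120 - 1/3*34225) + 199970 = (-35 + 28120 - 34225/3) + 199970 = 50030/3 + 199970 = 649940/3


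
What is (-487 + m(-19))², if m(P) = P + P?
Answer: 275625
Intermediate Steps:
m(P) = 2*P
(-487 + m(-19))² = (-487 + 2*(-19))² = (-487 - 38)² = (-525)² = 275625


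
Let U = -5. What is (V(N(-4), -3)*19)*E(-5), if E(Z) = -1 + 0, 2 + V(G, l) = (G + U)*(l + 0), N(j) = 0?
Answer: -247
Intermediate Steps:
V(G, l) = -2 + l*(-5 + G) (V(G, l) = -2 + (G - 5)*(l + 0) = -2 + (-5 + G)*l = -2 + l*(-5 + G))
E(Z) = -1
(V(N(-4), -3)*19)*E(-5) = ((-2 - 5*(-3) + 0*(-3))*19)*(-1) = ((-2 + 15 + 0)*19)*(-1) = (13*19)*(-1) = 247*(-1) = -247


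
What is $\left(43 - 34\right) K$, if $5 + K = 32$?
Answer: $243$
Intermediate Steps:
$K = 27$ ($K = -5 + 32 = 27$)
$\left(43 - 34\right) K = \left(43 - 34\right) 27 = 9 \cdot 27 = 243$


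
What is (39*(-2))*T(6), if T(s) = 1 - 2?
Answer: 78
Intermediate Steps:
T(s) = -1
(39*(-2))*T(6) = (39*(-2))*(-1) = -78*(-1) = 78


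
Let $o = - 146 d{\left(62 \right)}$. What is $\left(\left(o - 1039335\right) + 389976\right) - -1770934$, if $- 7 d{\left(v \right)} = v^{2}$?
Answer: $\frac{8412249}{7} \approx 1.2018 \cdot 10^{6}$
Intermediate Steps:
$d{\left(v \right)} = - \frac{v^{2}}{7}$
$o = \frac{561224}{7}$ ($o = - 146 \left(- \frac{62^{2}}{7}\right) = - 146 \left(\left(- \frac{1}{7}\right) 3844\right) = \left(-146\right) \left(- \frac{3844}{7}\right) = \frac{561224}{7} \approx 80175.0$)
$\left(\left(o - 1039335\right) + 389976\right) - -1770934 = \left(\left(\frac{561224}{7} - 1039335\right) + 389976\right) - -1770934 = \left(\left(\frac{561224}{7} - 1039335\right) + 389976\right) + 1770934 = \left(- \frac{6714121}{7} + 389976\right) + 1770934 = - \frac{3984289}{7} + 1770934 = \frac{8412249}{7}$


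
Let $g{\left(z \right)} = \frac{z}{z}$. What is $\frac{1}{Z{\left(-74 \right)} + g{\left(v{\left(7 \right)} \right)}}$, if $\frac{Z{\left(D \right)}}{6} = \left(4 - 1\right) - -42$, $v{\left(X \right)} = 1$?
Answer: $\frac{1}{271} \approx 0.00369$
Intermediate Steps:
$g{\left(z \right)} = 1$
$Z{\left(D \right)} = 270$ ($Z{\left(D \right)} = 6 \left(\left(4 - 1\right) - -42\right) = 6 \left(\left(4 - 1\right) + 42\right) = 6 \left(3 + 42\right) = 6 \cdot 45 = 270$)
$\frac{1}{Z{\left(-74 \right)} + g{\left(v{\left(7 \right)} \right)}} = \frac{1}{270 + 1} = \frac{1}{271}$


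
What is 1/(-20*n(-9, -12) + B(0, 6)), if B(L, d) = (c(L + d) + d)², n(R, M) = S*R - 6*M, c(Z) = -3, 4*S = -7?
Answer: -1/1746 ≈ -0.00057274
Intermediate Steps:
S = -7/4 (S = (¼)*(-7) = -7/4 ≈ -1.7500)
n(R, M) = -6*M - 7*R/4 (n(R, M) = -7*R/4 - 6*M = -6*M - 7*R/4)
B(L, d) = (-3 + d)²
1/(-20*n(-9, -12) + B(0, 6)) = 1/(-20*(-6*(-12) - 7/4*(-9)) + (-3 + 6)²) = 1/(-20*(72 + 63/4) + 3²) = 1/(-20*351/4 + 9) = 1/(-1755 + 9) = 1/(-1746) = -1/1746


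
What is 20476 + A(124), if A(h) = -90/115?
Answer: 470930/23 ≈ 20475.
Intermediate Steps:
A(h) = -18/23 (A(h) = -90*1/115 = -18/23)
20476 + A(124) = 20476 - 18/23 = 470930/23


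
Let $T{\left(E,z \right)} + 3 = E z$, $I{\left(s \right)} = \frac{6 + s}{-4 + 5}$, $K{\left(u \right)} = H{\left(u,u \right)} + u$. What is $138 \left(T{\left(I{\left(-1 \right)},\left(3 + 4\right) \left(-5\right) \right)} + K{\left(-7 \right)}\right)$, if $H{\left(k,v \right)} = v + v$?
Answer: $-27462$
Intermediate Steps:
$H{\left(k,v \right)} = 2 v$
$K{\left(u \right)} = 3 u$ ($K{\left(u \right)} = 2 u + u = 3 u$)
$I{\left(s \right)} = 6 + s$ ($I{\left(s \right)} = \frac{6 + s}{1} = \left(6 + s\right) 1 = 6 + s$)
$T{\left(E,z \right)} = -3 + E z$
$138 \left(T{\left(I{\left(-1 \right)},\left(3 + 4\right) \left(-5\right) \right)} + K{\left(-7 \right)}\right) = 138 \left(\left(-3 + \left(6 - 1\right) \left(3 + 4\right) \left(-5\right)\right) + 3 \left(-7\right)\right) = 138 \left(\left(-3 + 5 \cdot 7 \left(-5\right)\right) - 21\right) = 138 \left(\left(-3 + 5 \left(-35\right)\right) - 21\right) = 138 \left(\left(-3 - 175\right) - 21\right) = 138 \left(-178 - 21\right) = 138 \left(-199\right) = -27462$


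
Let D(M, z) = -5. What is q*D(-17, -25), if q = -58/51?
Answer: 290/51 ≈ 5.6863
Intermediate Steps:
q = -58/51 (q = -58*1/51 = -58/51 ≈ -1.1373)
q*D(-17, -25) = -58/51*(-5) = 290/51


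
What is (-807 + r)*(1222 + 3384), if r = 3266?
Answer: 11326154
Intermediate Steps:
(-807 + r)*(1222 + 3384) = (-807 + 3266)*(1222 + 3384) = 2459*4606 = 11326154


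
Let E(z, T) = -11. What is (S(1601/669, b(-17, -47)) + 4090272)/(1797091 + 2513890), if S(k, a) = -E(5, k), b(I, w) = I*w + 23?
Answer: 61049/64343 ≈ 0.94881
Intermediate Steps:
b(I, w) = 23 + I*w
S(k, a) = 11 (S(k, a) = -1*(-11) = 11)
(S(1601/669, b(-17, -47)) + 4090272)/(1797091 + 2513890) = (11 + 4090272)/(1797091 + 2513890) = 4090283/4310981 = 4090283*(1/4310981) = 61049/64343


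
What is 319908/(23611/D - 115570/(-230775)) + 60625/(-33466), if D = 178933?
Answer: 88417157754656312845/174880701560222 ≈ 5.0559e+5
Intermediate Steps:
319908/(23611/D - 115570/(-230775)) + 60625/(-33466) = 319908/(23611/178933 - 115570/(-230775)) + 60625/(-33466) = 319908/(23611*(1/178933) - 115570*(-1/230775)) + 60625*(-1/33466) = 319908/(23611/178933 + 23114/46155) - 60625/33466 = 319908/(5225623067/8258652615) - 60625/33466 = 319908*(8258652615/5225623067) - 60625/33466 = 2642009040759420/5225623067 - 60625/33466 = 88417157754656312845/174880701560222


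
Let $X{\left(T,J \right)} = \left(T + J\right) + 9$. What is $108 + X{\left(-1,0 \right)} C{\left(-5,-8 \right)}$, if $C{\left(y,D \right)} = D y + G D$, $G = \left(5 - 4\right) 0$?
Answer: $428$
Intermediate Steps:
$G = 0$ ($G = 1 \cdot 0 = 0$)
$C{\left(y,D \right)} = D y$ ($C{\left(y,D \right)} = D y + 0 D = D y + 0 = D y$)
$X{\left(T,J \right)} = 9 + J + T$ ($X{\left(T,J \right)} = \left(J + T\right) + 9 = 9 + J + T$)
$108 + X{\left(-1,0 \right)} C{\left(-5,-8 \right)} = 108 + \left(9 + 0 - 1\right) \left(\left(-8\right) \left(-5\right)\right) = 108 + 8 \cdot 40 = 108 + 320 = 428$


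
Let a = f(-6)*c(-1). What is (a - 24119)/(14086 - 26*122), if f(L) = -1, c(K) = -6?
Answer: -24113/10914 ≈ -2.2094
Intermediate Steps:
a = 6 (a = -1*(-6) = 6)
(a - 24119)/(14086 - 26*122) = (6 - 24119)/(14086 - 26*122) = -24113/(14086 - 3172) = -24113/10914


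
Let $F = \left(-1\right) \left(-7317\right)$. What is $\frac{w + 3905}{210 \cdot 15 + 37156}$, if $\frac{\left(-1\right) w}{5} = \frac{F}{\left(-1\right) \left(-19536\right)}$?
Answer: $\frac{25417165}{262472672} \approx 0.096837$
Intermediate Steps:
$F = 7317$
$w = - \frac{12195}{6512}$ ($w = - 5 \frac{7317}{\left(-1\right) \left(-19536\right)} = - 5 \cdot \frac{7317}{19536} = - 5 \cdot 7317 \cdot \frac{1}{19536} = \left(-5\right) \frac{2439}{6512} = - \frac{12195}{6512} \approx -1.8727$)
$\frac{w + 3905}{210 \cdot 15 + 37156} = \frac{- \frac{12195}{6512} + 3905}{210 \cdot 15 + 37156} = \frac{25417165}{6512 \left(3150 + 37156\right)} = \frac{25417165}{6512 \cdot 40306} = \frac{25417165}{6512} \cdot \frac{1}{40306} = \frac{25417165}{262472672}$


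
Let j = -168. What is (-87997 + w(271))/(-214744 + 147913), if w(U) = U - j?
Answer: 29186/22277 ≈ 1.3101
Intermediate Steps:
w(U) = 168 + U (w(U) = U - 1*(-168) = U + 168 = 168 + U)
(-87997 + w(271))/(-214744 + 147913) = (-87997 + (168 + 271))/(-214744 + 147913) = (-87997 + 439)/(-66831) = -87558*(-1/66831) = 29186/22277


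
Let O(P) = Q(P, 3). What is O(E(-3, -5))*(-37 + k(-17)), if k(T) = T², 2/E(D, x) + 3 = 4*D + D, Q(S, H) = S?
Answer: -28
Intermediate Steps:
E(D, x) = 2/(-3 + 5*D) (E(D, x) = 2/(-3 + (4*D + D)) = 2/(-3 + 5*D))
O(P) = P
O(E(-3, -5))*(-37 + k(-17)) = (2/(-3 + 5*(-3)))*(-37 + (-17)²) = (2/(-3 - 15))*(-37 + 289) = (2/(-18))*252 = (2*(-1/18))*252 = -⅑*252 = -28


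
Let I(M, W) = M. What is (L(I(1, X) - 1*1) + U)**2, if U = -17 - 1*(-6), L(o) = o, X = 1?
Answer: 121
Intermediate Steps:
U = -11 (U = -17 + 6 = -11)
(L(I(1, X) - 1*1) + U)**2 = ((1 - 1*1) - 11)**2 = ((1 - 1) - 11)**2 = (0 - 11)**2 = (-11)**2 = 121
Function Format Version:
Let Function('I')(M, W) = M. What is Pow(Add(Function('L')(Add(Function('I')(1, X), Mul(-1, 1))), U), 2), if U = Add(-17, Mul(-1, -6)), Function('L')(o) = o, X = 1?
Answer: 121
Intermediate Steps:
U = -11 (U = Add(-17, 6) = -11)
Pow(Add(Function('L')(Add(Function('I')(1, X), Mul(-1, 1))), U), 2) = Pow(Add(Add(1, Mul(-1, 1)), -11), 2) = Pow(Add(Add(1, -1), -11), 2) = Pow(Add(0, -11), 2) = Pow(-11, 2) = 121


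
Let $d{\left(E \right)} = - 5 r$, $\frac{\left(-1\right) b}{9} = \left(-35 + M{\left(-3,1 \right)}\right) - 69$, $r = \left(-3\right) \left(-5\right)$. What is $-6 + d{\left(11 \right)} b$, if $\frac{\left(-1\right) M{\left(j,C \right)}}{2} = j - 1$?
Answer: $-64806$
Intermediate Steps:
$r = 15$
$M{\left(j,C \right)} = 2 - 2 j$ ($M{\left(j,C \right)} = - 2 \left(j - 1\right) = - 2 \left(-1 + j\right) = 2 - 2 j$)
$b = 864$ ($b = - 9 \left(\left(-35 + \left(2 - -6\right)\right) - 69\right) = - 9 \left(\left(-35 + \left(2 + 6\right)\right) - 69\right) = - 9 \left(\left(-35 + 8\right) - 69\right) = - 9 \left(-27 - 69\right) = \left(-9\right) \left(-96\right) = 864$)
$d{\left(E \right)} = -75$ ($d{\left(E \right)} = \left(-5\right) 15 = -75$)
$-6 + d{\left(11 \right)} b = -6 - 64800 = -64806$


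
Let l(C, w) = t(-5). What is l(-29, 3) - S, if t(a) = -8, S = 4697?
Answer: -4705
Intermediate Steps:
l(C, w) = -8
l(-29, 3) - S = -8 - 1*4697 = -8 - 4697 = -4705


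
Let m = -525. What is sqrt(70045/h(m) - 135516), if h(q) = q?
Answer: I*sqrt(1495534845)/105 ≈ 368.31*I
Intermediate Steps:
sqrt(70045/h(m) - 135516) = sqrt(70045/(-525) - 135516) = sqrt(70045*(-1/525) - 135516) = sqrt(-14009/105 - 135516) = sqrt(-14243189/105) = I*sqrt(1495534845)/105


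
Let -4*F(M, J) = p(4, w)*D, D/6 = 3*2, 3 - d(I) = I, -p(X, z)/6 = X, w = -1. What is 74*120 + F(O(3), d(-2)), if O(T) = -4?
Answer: 9096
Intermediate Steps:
p(X, z) = -6*X
d(I) = 3 - I
D = 36 (D = 6*(3*2) = 6*6 = 36)
F(M, J) = 216 (F(M, J) = -(-6*4)*36/4 = -(-6)*36 = -¼*(-864) = 216)
74*120 + F(O(3), d(-2)) = 74*120 + 216 = 8880 + 216 = 9096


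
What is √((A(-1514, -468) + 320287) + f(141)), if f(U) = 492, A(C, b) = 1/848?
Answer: √14417091429/212 ≈ 566.37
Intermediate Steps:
A(C, b) = 1/848
√((A(-1514, -468) + 320287) + f(141)) = √((1/848 + 320287) + 492) = √(271603377/848 + 492) = √(272020593/848) = √14417091429/212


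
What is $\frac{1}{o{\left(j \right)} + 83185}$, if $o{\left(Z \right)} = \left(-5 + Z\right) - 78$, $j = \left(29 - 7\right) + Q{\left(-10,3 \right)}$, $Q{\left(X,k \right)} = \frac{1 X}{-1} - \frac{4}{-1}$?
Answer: $\frac{1}{83138} \approx 1.2028 \cdot 10^{-5}$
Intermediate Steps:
$Q{\left(X,k \right)} = 4 - X$ ($Q{\left(X,k \right)} = X \left(-1\right) - -4 = - X + 4 = 4 - X$)
$j = 36$ ($j = \left(29 - 7\right) + \left(4 - -10\right) = 22 + \left(4 + 10\right) = 22 + 14 = 36$)
$o{\left(Z \right)} = -83 + Z$
$\frac{1}{o{\left(j \right)} + 83185} = \frac{1}{\left(-83 + 36\right) + 83185} = \frac{1}{-47 + 83185} = \frac{1}{83138}$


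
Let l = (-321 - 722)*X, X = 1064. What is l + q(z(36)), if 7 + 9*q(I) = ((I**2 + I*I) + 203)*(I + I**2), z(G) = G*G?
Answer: 5646904616945/9 ≈ 6.2743e+11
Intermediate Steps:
z(G) = G**2
l = -1109752 (l = (-321 - 722)*1064 = -1043*1064 = -1109752)
q(I) = -7/9 + (203 + 2*I**2)*(I + I**2)/9 (q(I) = -7/9 + (((I**2 + I*I) + 203)*(I + I**2))/9 = -7/9 + (((I**2 + I**2) + 203)*(I + I**2))/9 = -7/9 + ((2*I**2 + 203)*(I + I**2))/9 = -7/9 + ((203 + 2*I**2)*(I + I**2))/9 = -7/9 + (203 + 2*I**2)*(I + I**2)/9)
l + q(z(36)) = -1109752 + (-7/9 + 2*(36**2)**3/9 + 2*(36**2)**4/9 + (203/9)*36**2 + 203*(36**2)**2/9) = -1109752 + (-7/9 + (2/9)*1296**3 + (2/9)*1296**4 + (203/9)*1296 + (203/9)*1296**2) = -1109752 + (-7/9 + (2/9)*2176782336 + (2/9)*2821109907456 + 29232 + (203/9)*1679616) = -1109752 + (-7/9 + 483729408 + 626913312768 + 29232 + 37884672) = -1109752 + 5646914604713/9 = 5646904616945/9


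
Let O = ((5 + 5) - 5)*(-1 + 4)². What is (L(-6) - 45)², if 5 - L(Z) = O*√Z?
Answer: -10550 + 3600*I*√6 ≈ -10550.0 + 8818.2*I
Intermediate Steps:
O = 45 (O = (10 - 5)*3² = 5*9 = 45)
L(Z) = 5 - 45*√Z
(L(-6) - 45)² = ((5 - 45*I*√6) - 45)² = (-40 - 45*I*√6)²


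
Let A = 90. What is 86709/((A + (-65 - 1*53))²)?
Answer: 12387/112 ≈ 110.60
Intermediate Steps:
86709/((A + (-65 - 1*53))²) = 86709/((90 + (-65 - 1*53))²) = 86709/((90 + (-65 - 53))²) = 86709/((90 - 118)²) = 86709/((-28)²) = 86709/784 = 86709*(1/784) = 12387/112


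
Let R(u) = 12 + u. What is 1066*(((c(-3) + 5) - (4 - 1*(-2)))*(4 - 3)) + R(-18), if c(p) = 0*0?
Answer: -1072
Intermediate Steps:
c(p) = 0
1066*(((c(-3) + 5) - (4 - 1*(-2)))*(4 - 3)) + R(-18) = 1066*(((0 + 5) - (4 - 1*(-2)))*(4 - 3)) + (12 - 18) = 1066*((5 - (4 + 2))*1) - 6 = 1066*((5 - 1*6)*1) - 6 = 1066*((5 - 6)*1) - 6 = 1066*(-1*1) - 6 = 1066*(-1) - 6 = -1066 - 6 = -1072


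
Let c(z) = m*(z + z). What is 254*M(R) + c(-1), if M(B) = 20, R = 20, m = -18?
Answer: 5116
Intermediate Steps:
c(z) = -36*z (c(z) = -18*(z + z) = -36*z)
254*M(R) + c(-1) = 254*20 - 36*(-1) = 5080 + 36 = 5116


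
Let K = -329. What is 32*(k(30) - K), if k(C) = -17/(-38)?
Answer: 200304/19 ≈ 10542.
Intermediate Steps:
k(C) = 17/38 (k(C) = -17*(-1/38) = 17/38)
32*(k(30) - K) = 32*(17/38 - 1*(-329)) = 32*(17/38 + 329) = 32*(12519/38) = 200304/19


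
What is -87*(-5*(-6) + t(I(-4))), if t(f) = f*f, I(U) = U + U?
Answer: -8178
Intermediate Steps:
I(U) = 2*U
t(f) = f²
-87*(-5*(-6) + t(I(-4))) = -87*(-5*(-6) + (2*(-4))²) = -87*(30 + (-8)²) = -87*(30 + 64) = -87*94 = -8178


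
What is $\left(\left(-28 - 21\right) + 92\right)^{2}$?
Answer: $1849$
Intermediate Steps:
$\left(\left(-28 - 21\right) + 92\right)^{2} = \left(-49 + 92\right)^{2} = 43^{2} = 1849$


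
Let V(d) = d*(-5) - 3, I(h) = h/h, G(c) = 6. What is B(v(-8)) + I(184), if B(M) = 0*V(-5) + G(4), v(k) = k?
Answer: 7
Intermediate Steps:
I(h) = 1
V(d) = -3 - 5*d (V(d) = -5*d - 3 = -3 - 5*d)
B(M) = 6 (B(M) = 0*(-3 - 5*(-5)) + 6 = 0*(-3 + 25) + 6 = 0*22 + 6 = 0 + 6 = 6)
B(v(-8)) + I(184) = 6 + 1 = 7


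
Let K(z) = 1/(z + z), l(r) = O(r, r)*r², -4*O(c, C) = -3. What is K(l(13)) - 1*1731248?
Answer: -877742734/507 ≈ -1.7312e+6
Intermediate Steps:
O(c, C) = ¾ (O(c, C) = -¼*(-3) = ¾)
l(r) = 3*r²/4
K(z) = 1/(2*z)
K(l(13)) - 1*1731248 = 1/(2*(((¾)*13²))) - 1*1731248 = 1/(2*(((¾)*169))) - 1731248 = 1/(2*(507/4)) - 1731248 = (½)*(4/507) - 1731248 = 2/507 - 1731248 = -877742734/507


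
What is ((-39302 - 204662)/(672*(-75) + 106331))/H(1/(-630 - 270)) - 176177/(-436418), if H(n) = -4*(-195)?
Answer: 1894864808227/4759812555810 ≈ 0.39810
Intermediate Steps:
H(n) = 780
((-39302 - 204662)/(672*(-75) + 106331))/H(1/(-630 - 270)) - 176177/(-436418) = ((-39302 - 204662)/(672*(-75) + 106331))/780 - 176177/(-436418) = -243964/(-50400 + 106331)*(1/780) - 176177*(-1/436418) = -243964/55931*(1/780) + 176177/436418 = -243964*1/55931*(1/780) + 176177/436418 = -243964/55931*1/780 + 176177/436418 = -60991/10906545 + 176177/436418 = 1894864808227/4759812555810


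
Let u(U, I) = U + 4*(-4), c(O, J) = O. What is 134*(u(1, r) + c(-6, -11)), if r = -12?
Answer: -2814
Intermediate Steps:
u(U, I) = -16 + U (u(U, I) = U - 16 = -16 + U)
134*(u(1, r) + c(-6, -11)) = 134*((-16 + 1) - 6) = 134*(-15 - 6) = 134*(-21) = -2814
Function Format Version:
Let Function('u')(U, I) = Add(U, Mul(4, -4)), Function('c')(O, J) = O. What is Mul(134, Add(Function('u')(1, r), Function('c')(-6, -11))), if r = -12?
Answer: -2814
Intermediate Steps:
Function('u')(U, I) = Add(-16, U) (Function('u')(U, I) = Add(U, -16) = Add(-16, U))
Mul(134, Add(Function('u')(1, r), Function('c')(-6, -11))) = Mul(134, Add(Add(-16, 1), -6)) = Mul(134, Add(-15, -6)) = Mul(134, -21) = -2814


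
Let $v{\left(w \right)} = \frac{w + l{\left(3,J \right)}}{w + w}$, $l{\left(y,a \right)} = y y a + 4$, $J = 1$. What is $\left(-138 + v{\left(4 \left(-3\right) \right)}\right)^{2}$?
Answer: $\frac{10975969}{576} \approx 19056.0$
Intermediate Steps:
$l{\left(y,a \right)} = 4 + a y^{2}$ ($l{\left(y,a \right)} = y^{2} a + 4 = a y^{2} + 4 = 4 + a y^{2}$)
$v{\left(w \right)} = \frac{13 + w}{2 w}$ ($v{\left(w \right)} = \frac{w + \left(4 + 1 \cdot 3^{2}\right)}{w + w} = \frac{w + \left(4 + 1 \cdot 9\right)}{2 w} = \left(w + \left(4 + 9\right)\right) \frac{1}{2 w} = \left(w + 13\right) \frac{1}{2 w} = \left(13 + w\right) \frac{1}{2 w} = \frac{13 + w}{2 w}$)
$\left(-138 + v{\left(4 \left(-3\right) \right)}\right)^{2} = \left(-138 + \frac{13 + 4 \left(-3\right)}{2 \cdot 4 \left(-3\right)}\right)^{2} = \left(-138 + \frac{13 - 12}{2 \left(-12\right)}\right)^{2} = \left(-138 + \frac{1}{2} \left(- \frac{1}{12}\right) 1\right)^{2} = \left(-138 - \frac{1}{24}\right)^{2} = \left(- \frac{3313}{24}\right)^{2} = \frac{10975969}{576}$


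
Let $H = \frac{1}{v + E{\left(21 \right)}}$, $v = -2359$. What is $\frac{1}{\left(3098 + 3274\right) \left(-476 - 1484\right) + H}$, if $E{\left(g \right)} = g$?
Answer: $- \frac{2338}{29199562561} \approx -8.007 \cdot 10^{-8}$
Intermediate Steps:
$H = - \frac{1}{2338}$ ($H = \frac{1}{-2359 + 21} = \frac{1}{-2338} = - \frac{1}{2338} \approx -0.00042772$)
$\frac{1}{\left(3098 + 3274\right) \left(-476 - 1484\right) + H} = \frac{1}{\left(3098 + 3274\right) \left(-476 - 1484\right) - \frac{1}{2338}} = \frac{1}{6372 \left(-1960\right) - \frac{1}{2338}} = \frac{1}{-12489120 - \frac{1}{2338}} = \frac{1}{- \frac{29199562561}{2338}} = - \frac{2338}{29199562561}$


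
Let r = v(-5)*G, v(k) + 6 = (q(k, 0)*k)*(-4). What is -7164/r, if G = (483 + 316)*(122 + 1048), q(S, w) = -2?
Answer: 199/1194505 ≈ 0.00016660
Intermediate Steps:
G = 934830 (G = 799*1170 = 934830)
v(k) = -6 + 8*k (v(k) = -6 - 2*k*(-4) = -6 + 8*k)
r = -43002180 (r = (-6 + 8*(-5))*934830 = (-6 - 40)*934830 = -46*934830 = -43002180)
-7164/r = -7164/(-43002180) = -7164*(-1/43002180) = 199/1194505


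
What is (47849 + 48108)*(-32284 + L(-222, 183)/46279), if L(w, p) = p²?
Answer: -143363380088879/46279 ≈ -3.0978e+9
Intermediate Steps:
(47849 + 48108)*(-32284 + L(-222, 183)/46279) = (47849 + 48108)*(-32284 + 183²/46279) = 95957*(-32284 + 33489*(1/46279)) = 95957*(-32284 + 33489/46279) = 95957*(-1494037747/46279) = -143363380088879/46279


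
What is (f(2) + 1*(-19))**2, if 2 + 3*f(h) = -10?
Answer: 529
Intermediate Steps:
f(h) = -4 (f(h) = -2/3 + (1/3)*(-10) = -2/3 - 10/3 = -4)
(f(2) + 1*(-19))**2 = (-4 + 1*(-19))**2 = (-4 - 19)**2 = (-23)**2 = 529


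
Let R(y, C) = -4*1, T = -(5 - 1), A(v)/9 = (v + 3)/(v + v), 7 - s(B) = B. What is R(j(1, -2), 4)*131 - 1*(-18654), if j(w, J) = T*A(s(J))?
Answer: 18130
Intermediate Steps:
s(B) = 7 - B
A(v) = 9*(3 + v)/(2*v) (A(v) = 9*((v + 3)/(v + v)) = 9*((3 + v)/((2*v))) = 9*((3 + v)*(1/(2*v))) = 9*((3 + v)/(2*v)) = 9*(3 + v)/(2*v))
T = -4 (T = -1*4 = -4)
j(w, J) = -18*(10 - J)/(7 - J) (j(w, J) = -18*(3 + (7 - J))/(7 - J) = -18*(10 - J)/(7 - J))
R(y, C) = -4
R(j(1, -2), 4)*131 - 1*(-18654) = -4*131 - 1*(-18654) = -524 + 18654 = 18130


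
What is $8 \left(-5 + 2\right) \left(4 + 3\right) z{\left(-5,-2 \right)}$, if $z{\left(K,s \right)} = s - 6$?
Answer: $1344$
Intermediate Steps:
$z{\left(K,s \right)} = -6 + s$ ($z{\left(K,s \right)} = s - 6 = -6 + s$)
$8 \left(-5 + 2\right) \left(4 + 3\right) z{\left(-5,-2 \right)} = 8 \left(-5 + 2\right) \left(4 + 3\right) \left(-6 - 2\right) = 8 \left(\left(-3\right) 7\right) \left(-8\right) = 8 \left(-21\right) \left(-8\right) = \left(-168\right) \left(-8\right) = 1344$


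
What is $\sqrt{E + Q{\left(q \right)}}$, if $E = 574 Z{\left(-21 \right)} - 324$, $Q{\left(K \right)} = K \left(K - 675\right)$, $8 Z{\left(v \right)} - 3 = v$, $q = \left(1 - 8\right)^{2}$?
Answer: $\frac{i \sqrt{129158}}{2} \approx 179.69 i$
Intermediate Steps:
$q = 49$ ($q = \left(-7\right)^{2} = 49$)
$Z{\left(v \right)} = \frac{3}{8} + \frac{v}{8}$
$Q{\left(K \right)} = K \left(-675 + K\right)$
$E = - \frac{3231}{2}$ ($E = 574 \left(\frac{3}{8} + \frac{1}{8} \left(-21\right)\right) - 324 = 574 \left(\frac{3}{8} - \frac{21}{8}\right) - 324 = 574 \left(- \frac{9}{4}\right) - 324 = - \frac{2583}{2} - 324 = - \frac{3231}{2} \approx -1615.5$)
$\sqrt{E + Q{\left(q \right)}} = \sqrt{- \frac{3231}{2} + 49 \left(-675 + 49\right)} = \sqrt{- \frac{3231}{2} + 49 \left(-626\right)} = \sqrt{- \frac{3231}{2} - 30674} = \sqrt{- \frac{64579}{2}} = \frac{i \sqrt{129158}}{2}$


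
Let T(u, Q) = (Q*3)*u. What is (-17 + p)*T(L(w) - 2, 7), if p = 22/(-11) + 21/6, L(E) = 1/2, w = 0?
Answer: 1953/4 ≈ 488.25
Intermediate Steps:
L(E) = ½
p = 3/2 (p = 22*(-1/11) + 21*(⅙) = -2 + 7/2 = 3/2 ≈ 1.5000)
T(u, Q) = 3*Q*u (T(u, Q) = (3*Q)*u = 3*Q*u)
(-17 + p)*T(L(w) - 2, 7) = (-17 + 3/2)*(3*7*(½ - 2)) = -93*7*(-3)/(2*2) = -31/2*(-63/2) = 1953/4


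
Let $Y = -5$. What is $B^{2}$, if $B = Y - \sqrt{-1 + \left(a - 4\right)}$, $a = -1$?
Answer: $\left(5 + i \sqrt{6}\right)^{2} \approx 19.0 + 24.495 i$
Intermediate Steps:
$B = -5 - i \sqrt{6}$ ($B = -5 - \sqrt{-1 - 5} = -5 - \sqrt{-6} = -5 - i \sqrt{6} \approx -5.0 - 2.4495 i$)
$B^{2} = \left(-5 - i \sqrt{6}\right)^{2}$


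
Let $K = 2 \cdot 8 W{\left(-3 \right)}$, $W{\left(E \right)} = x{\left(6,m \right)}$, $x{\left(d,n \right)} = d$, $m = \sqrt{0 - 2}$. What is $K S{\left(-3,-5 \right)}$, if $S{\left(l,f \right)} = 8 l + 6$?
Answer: $-1728$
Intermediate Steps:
$m = i \sqrt{2}$ ($m = \sqrt{-2} = i \sqrt{2} \approx 1.4142 i$)
$W{\left(E \right)} = 6$
$S{\left(l,f \right)} = 6 + 8 l$
$K = 96$ ($K = 2 \cdot 8 \cdot 6 = 16 \cdot 6 = 96$)
$K S{\left(-3,-5 \right)} = 96 \left(6 + 8 \left(-3\right)\right) = 96 \left(6 - 24\right) = 96 \left(-18\right) = -1728$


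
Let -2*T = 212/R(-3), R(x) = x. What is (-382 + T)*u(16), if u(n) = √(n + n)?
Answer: -4160*√2/3 ≈ -1961.0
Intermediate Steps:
u(n) = √2*√n (u(n) = √(2*n) = √2*√n)
T = 106/3 (T = -106/(-3) = -106*(-1)/3 = -½*(-212/3) = 106/3 ≈ 35.333)
(-382 + T)*u(16) = (-382 + 106/3)*(√2*√16) = -1040*√2*4/3 = -4160*√2/3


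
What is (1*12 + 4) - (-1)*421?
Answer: 437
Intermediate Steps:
(1*12 + 4) - (-1)*421 = (12 + 4) - 1*(-421) = 16 + 421 = 437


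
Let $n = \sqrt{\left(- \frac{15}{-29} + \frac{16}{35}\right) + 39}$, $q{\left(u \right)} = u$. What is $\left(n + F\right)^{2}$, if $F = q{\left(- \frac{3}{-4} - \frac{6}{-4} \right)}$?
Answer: $\frac{731399}{16240} + \frac{9 \sqrt{41182610}}{2030} \approx 73.488$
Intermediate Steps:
$F = \frac{9}{4}$ ($F = - \frac{3}{-4} - \frac{6}{-4} = \left(-3\right) \left(- \frac{1}{4}\right) - - \frac{3}{2} = \frac{3}{4} + \frac{3}{2} = \frac{9}{4} \approx 2.25$)
$n = \frac{\sqrt{41182610}}{1015}$ ($n = \sqrt{\left(\left(-15\right) \left(- \frac{1}{29}\right) + 16 \cdot \frac{1}{35}\right) + 39} = \sqrt{\left(\frac{15}{29} + \frac{16}{35}\right) + 39} = \sqrt{\frac{989}{1015} + 39} = \sqrt{\frac{40574}{1015}} = \frac{\sqrt{41182610}}{1015} \approx 6.3225$)
$\left(n + F\right)^{2} = \left(\frac{\sqrt{41182610}}{1015} + \frac{9}{4}\right)^{2} = \left(\frac{9}{4} + \frac{\sqrt{41182610}}{1015}\right)^{2}$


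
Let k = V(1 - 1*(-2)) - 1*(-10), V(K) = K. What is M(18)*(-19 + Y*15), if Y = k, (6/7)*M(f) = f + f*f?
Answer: 70224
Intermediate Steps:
M(f) = 7*f/6 + 7*f²/6 (M(f) = 7*(f + f*f)/6 = 7*(f + f²)/6 = 7*f/6 + 7*f²/6)
k = 13 (k = (1 - 1*(-2)) - 1*(-10) = (1 + 2) + 10 = 3 + 10 = 13)
Y = 13
M(18)*(-19 + Y*15) = ((7/6)*18*(1 + 18))*(-19 + 13*15) = ((7/6)*18*19)*(-19 + 195) = 399*176 = 70224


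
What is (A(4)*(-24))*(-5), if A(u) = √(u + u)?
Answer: 240*√2 ≈ 339.41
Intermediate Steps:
A(u) = √2*√u (A(u) = √(2*u) = √2*√u)
(A(4)*(-24))*(-5) = ((√2*√4)*(-24))*(-5) = ((√2*2)*(-24))*(-5) = ((2*√2)*(-24))*(-5) = -48*√2*(-5) = 240*√2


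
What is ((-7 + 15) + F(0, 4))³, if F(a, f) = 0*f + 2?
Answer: 1000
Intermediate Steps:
F(a, f) = 2 (F(a, f) = 0 + 2 = 2)
((-7 + 15) + F(0, 4))³ = ((-7 + 15) + 2)³ = (8 + 2)³ = 10³ = 1000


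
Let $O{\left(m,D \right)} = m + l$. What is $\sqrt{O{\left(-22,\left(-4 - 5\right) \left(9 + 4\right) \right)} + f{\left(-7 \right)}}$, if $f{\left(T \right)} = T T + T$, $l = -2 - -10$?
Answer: $2 \sqrt{7} \approx 5.2915$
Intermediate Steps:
$l = 8$ ($l = -2 + 10 = 8$)
$O{\left(m,D \right)} = 8 + m$ ($O{\left(m,D \right)} = m + 8 = 8 + m$)
$f{\left(T \right)} = T + T^{2}$ ($f{\left(T \right)} = T^{2} + T = T + T^{2}$)
$\sqrt{O{\left(-22,\left(-4 - 5\right) \left(9 + 4\right) \right)} + f{\left(-7 \right)}} = \sqrt{\left(8 - 22\right) - 7 \left(1 - 7\right)} = \sqrt{-14 - -42} = \sqrt{-14 + 42} = \sqrt{28} = 2 \sqrt{7}$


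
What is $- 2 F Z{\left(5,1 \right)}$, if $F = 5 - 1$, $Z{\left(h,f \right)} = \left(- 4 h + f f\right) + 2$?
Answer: $136$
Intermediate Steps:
$Z{\left(h,f \right)} = 2 + f^{2} - 4 h$ ($Z{\left(h,f \right)} = \left(- 4 h + f^{2}\right) + 2 = \left(f^{2} - 4 h\right) + 2 = 2 + f^{2} - 4 h$)
$F = 4$
$- 2 F Z{\left(5,1 \right)} = - 2 \cdot 4 \left(2 + 1^{2} - 20\right) = \left(-1\right) 8 \left(2 + 1 - 20\right) = \left(-8\right) \left(-17\right) = 136$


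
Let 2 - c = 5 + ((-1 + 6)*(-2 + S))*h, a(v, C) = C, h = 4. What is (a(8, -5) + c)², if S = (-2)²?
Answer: 2304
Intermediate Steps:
S = 4
c = -43 (c = 2 - (5 + ((-1 + 6)*(-2 + 4))*4) = 2 - (5 + (5*2)*4) = 2 - (5 + 10*4) = 2 - (5 + 40) = 2 - 1*45 = 2 - 45 = -43)
(a(8, -5) + c)² = (-5 - 43)² = (-48)² = 2304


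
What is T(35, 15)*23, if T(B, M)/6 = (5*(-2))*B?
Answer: -48300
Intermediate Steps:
T(B, M) = -60*B (T(B, M) = 6*((5*(-2))*B) = 6*(-10*B) = -60*B)
T(35, 15)*23 = -60*35*23 = -2100*23 = -48300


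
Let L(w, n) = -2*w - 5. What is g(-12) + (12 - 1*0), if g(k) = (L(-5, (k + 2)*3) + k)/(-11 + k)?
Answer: 283/23 ≈ 12.304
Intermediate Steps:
L(w, n) = -5 - 2*w
g(k) = (5 + k)/(-11 + k) (g(k) = ((-5 - 2*(-5)) + k)/(-11 + k) = ((-5 + 10) + k)/(-11 + k) = (5 + k)/(-11 + k))
g(-12) + (12 - 1*0) = (5 - 12)/(-11 - 12) + (12 - 1*0) = -7/(-23) + (12 + 0) = -1/23*(-7) + 12 = 7/23 + 12 = 283/23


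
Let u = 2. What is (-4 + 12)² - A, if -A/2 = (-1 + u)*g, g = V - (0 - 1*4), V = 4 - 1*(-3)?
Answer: 86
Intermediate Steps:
V = 7 (V = 4 + 3 = 7)
g = 11 (g = 7 - (0 - 1*4) = 7 - (0 - 4) = 7 - 1*(-4) = 7 + 4 = 11)
A = -22 (A = -2*(-1 + 2)*11 = -2*11 = -22)
(-4 + 12)² - A = (-4 + 12)² - 1*(-22) = 8² + 22 = 64 + 22 = 86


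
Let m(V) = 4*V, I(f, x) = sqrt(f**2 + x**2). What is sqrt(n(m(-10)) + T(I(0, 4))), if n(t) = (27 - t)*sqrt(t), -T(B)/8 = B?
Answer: sqrt(-32 + 134*I*sqrt(10)) ≈ 14.017 + 15.115*I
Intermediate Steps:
T(B) = -8*B
n(t) = sqrt(t)*(27 - t)
sqrt(n(m(-10)) + T(I(0, 4))) = sqrt(sqrt(4*(-10))*(27 - 4*(-10)) - 8*sqrt(0**2 + 4**2)) = sqrt(sqrt(-40)*(27 - 1*(-40)) - 8*sqrt(0 + 16)) = sqrt((2*I*sqrt(10))*(27 + 40) - 8*sqrt(16)) = sqrt((2*I*sqrt(10))*67 - 8*4) = sqrt(134*I*sqrt(10) - 32) = sqrt(-32 + 134*I*sqrt(10))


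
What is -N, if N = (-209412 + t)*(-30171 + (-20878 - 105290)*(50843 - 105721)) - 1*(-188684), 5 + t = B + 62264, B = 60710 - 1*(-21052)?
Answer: 452755339033519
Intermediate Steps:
B = 81762 (B = 60710 + 21052 = 81762)
t = 144021 (t = -5 + (81762 + 62264) = -5 + 144026 = 144021)
N = -452755339033519 (N = (-209412 + 144021)*(-30171 + (-20878 - 105290)*(50843 - 105721)) - 1*(-188684) = -65391*(-30171 - 126168*(-54878)) + 188684 = -65391*(-30171 + 6923847504) + 188684 = -65391*6923817333 + 188684 = -452755339222203 + 188684 = -452755339033519)
-N = -1*(-452755339033519) = 452755339033519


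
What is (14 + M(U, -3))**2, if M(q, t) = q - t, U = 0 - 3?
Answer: 196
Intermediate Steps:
U = -3
(14 + M(U, -3))**2 = (14 + (-3 - 1*(-3)))**2 = (14 + (-3 + 3))**2 = (14 + 0)**2 = 14**2 = 196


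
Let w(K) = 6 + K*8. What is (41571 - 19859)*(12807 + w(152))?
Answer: 304597648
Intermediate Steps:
w(K) = 6 + 8*K
(41571 - 19859)*(12807 + w(152)) = (41571 - 19859)*(12807 + (6 + 8*152)) = 21712*(12807 + (6 + 1216)) = 21712*(12807 + 1222) = 21712*14029 = 304597648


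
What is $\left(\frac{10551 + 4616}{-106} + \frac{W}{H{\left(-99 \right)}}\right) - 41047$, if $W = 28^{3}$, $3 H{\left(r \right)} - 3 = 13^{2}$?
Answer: $- \frac{185999223}{4558} \approx -40807.0$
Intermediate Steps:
$H{\left(r \right)} = \frac{172}{3}$ ($H{\left(r \right)} = 1 + \frac{13^{2}}{3} = 1 + \frac{1}{3} \cdot 169 = 1 + \frac{169}{3} = \frac{172}{3}$)
$W = 21952$
$\left(\frac{10551 + 4616}{-106} + \frac{W}{H{\left(-99 \right)}}\right) - 41047 = \left(\frac{10551 + 4616}{-106} + \frac{21952}{\frac{172}{3}}\right) - 41047 = \left(15167 \left(- \frac{1}{106}\right) + 21952 \cdot \frac{3}{172}\right) - 41047 = \left(- \frac{15167}{106} + \frac{16464}{43}\right) - 41047 = \frac{1093003}{4558} - 41047 = - \frac{185999223}{4558}$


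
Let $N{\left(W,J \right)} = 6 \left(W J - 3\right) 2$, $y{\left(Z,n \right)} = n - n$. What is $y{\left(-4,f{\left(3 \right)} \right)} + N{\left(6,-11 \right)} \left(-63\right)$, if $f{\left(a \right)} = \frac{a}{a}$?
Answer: $52164$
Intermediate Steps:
$f{\left(a \right)} = 1$
$y{\left(Z,n \right)} = 0$
$N{\left(W,J \right)} = -36 + 12 J W$ ($N{\left(W,J \right)} = 6 \left(J W - 3\right) 2 = 6 \left(-3 + J W\right) 2 = \left(-18 + 6 J W\right) 2 = -36 + 12 J W$)
$y{\left(-4,f{\left(3 \right)} \right)} + N{\left(6,-11 \right)} \left(-63\right) = 0 + \left(-36 + 12 \left(-11\right) 6\right) \left(-63\right) = 0 + \left(-36 - 792\right) \left(-63\right) = 0 - -52164 = 0 + 52164 = 52164$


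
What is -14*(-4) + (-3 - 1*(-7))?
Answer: 60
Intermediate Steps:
-14*(-4) + (-3 - 1*(-7)) = 56 + (-3 + 7) = 56 + 4 = 60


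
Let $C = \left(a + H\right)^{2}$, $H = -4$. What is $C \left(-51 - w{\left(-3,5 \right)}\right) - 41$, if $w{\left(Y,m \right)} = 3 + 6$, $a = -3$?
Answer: $-2981$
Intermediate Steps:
$w{\left(Y,m \right)} = 9$
$C = 49$ ($C = \left(-3 - 4\right)^{2} = \left(-7\right)^{2} = 49$)
$C \left(-51 - w{\left(-3,5 \right)}\right) - 41 = 49 \left(-51 - 9\right) - 41 = 49 \left(-60\right) - 41 = -2940 - 41 = -2981$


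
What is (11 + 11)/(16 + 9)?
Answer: 22/25 ≈ 0.88000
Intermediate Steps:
(11 + 11)/(16 + 9) = 22/25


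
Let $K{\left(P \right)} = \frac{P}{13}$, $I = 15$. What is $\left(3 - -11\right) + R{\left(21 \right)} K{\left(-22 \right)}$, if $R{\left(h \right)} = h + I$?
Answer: $- \frac{610}{13} \approx -46.923$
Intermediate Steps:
$K{\left(P \right)} = \frac{P}{13}$ ($K{\left(P \right)} = P \frac{1}{13} = \frac{P}{13}$)
$R{\left(h \right)} = 15 + h$ ($R{\left(h \right)} = h + 15 = 15 + h$)
$\left(3 - -11\right) + R{\left(21 \right)} K{\left(-22 \right)} = \left(3 - -11\right) + \left(15 + 21\right) \frac{1}{13} \left(-22\right) = \left(3 + 11\right) + 36 \left(- \frac{22}{13}\right) = 14 - \frac{792}{13} = - \frac{610}{13}$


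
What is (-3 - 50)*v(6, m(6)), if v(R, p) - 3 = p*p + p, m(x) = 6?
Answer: -2385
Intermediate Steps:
v(R, p) = 3 + p + p² (v(R, p) = 3 + (p*p + p) = 3 + (p² + p) = 3 + (p + p²) = 3 + p + p²)
(-3 - 50)*v(6, m(6)) = (-3 - 50)*(3 + 6 + 6²) = -53*(3 + 6 + 36) = -53*45 = -2385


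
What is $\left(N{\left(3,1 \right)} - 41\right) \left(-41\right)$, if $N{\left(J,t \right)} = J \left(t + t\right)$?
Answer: $1435$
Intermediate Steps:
$N{\left(J,t \right)} = 2 J t$ ($N{\left(J,t \right)} = J 2 t = 2 J t$)
$\left(N{\left(3,1 \right)} - 41\right) \left(-41\right) = \left(2 \cdot 3 \cdot 1 - 41\right) \left(-41\right) = \left(6 - 41\right) \left(-41\right) = \left(-35\right) \left(-41\right) = 1435$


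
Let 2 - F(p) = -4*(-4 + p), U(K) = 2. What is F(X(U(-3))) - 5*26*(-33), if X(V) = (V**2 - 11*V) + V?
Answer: 4212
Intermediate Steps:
X(V) = V**2 - 10*V
F(p) = -14 + 4*p (F(p) = 2 - (-4)*(-4 + p) = 2 - (16 - 4*p) = 2 + (-16 + 4*p) = -14 + 4*p)
F(X(U(-3))) - 5*26*(-33) = (-14 + 4*(2*(-10 + 2))) - 5*26*(-33) = (-14 + 4*(2*(-8))) - 130*(-33) = (-14 + 4*(-16)) + 4290 = (-14 - 64) + 4290 = -78 + 4290 = 4212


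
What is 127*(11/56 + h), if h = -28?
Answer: -197739/56 ≈ -3531.1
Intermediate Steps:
127*(11/56 + h) = 127*(11/56 - 28) = 127*(-1557/56) = -197739/56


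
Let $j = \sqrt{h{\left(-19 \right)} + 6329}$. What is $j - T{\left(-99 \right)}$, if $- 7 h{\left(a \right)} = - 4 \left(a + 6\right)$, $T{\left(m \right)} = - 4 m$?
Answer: $-396 + \frac{\sqrt{309757}}{7} \approx -316.49$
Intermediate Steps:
$h{\left(a \right)} = \frac{24}{7} + \frac{4 a}{7}$ ($h{\left(a \right)} = - \frac{\left(-4\right) \left(a + 6\right)}{7} = - \frac{\left(-4\right) \left(6 + a\right)}{7} = - \frac{-24 - 4 a}{7} = \frac{24}{7} + \frac{4 a}{7}$)
$j = \frac{\sqrt{309757}}{7}$ ($j = \sqrt{\left(\frac{24}{7} + \frac{4}{7} \left(-19\right)\right) + 6329} = \sqrt{\left(\frac{24}{7} - \frac{76}{7}\right) + 6329} = \sqrt{- \frac{52}{7} + 6329} = \sqrt{\frac{44251}{7}} = \frac{\sqrt{309757}}{7} \approx 79.508$)
$j - T{\left(-99 \right)} = \frac{\sqrt{309757}}{7} - \left(-4\right) \left(-99\right) = \frac{\sqrt{309757}}{7} - 396 = -396 + \frac{\sqrt{309757}}{7}$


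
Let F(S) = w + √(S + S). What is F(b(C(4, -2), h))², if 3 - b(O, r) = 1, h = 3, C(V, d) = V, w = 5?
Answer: 49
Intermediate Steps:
b(O, r) = 2 (b(O, r) = 3 - 1*1 = 3 - 1 = 2)
F(S) = 5 + √2*√S (F(S) = 5 + √(S + S) = 5 + √(2*S) = 5 + √2*√S)
F(b(C(4, -2), h))² = (5 + √2*√2)² = (5 + 2)² = 7² = 49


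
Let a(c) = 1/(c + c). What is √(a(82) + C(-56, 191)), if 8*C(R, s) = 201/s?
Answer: √135053426/31324 ≈ 0.37100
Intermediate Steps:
C(R, s) = 201/(8*s) (C(R, s) = (201/s)/8 = 201/(8*s))
a(c) = 1/(2*c)
√(a(82) + C(-56, 191)) = √((½)/82 + (201/8)/191) = √((½)*(1/82) + (201/8)*(1/191)) = √(1/164 + 201/1528) = √(8623/62648) = √135053426/31324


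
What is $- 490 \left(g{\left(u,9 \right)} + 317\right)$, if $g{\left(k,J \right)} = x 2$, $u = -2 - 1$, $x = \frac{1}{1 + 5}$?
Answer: $- \frac{466480}{3} \approx -1.5549 \cdot 10^{5}$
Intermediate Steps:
$x = \frac{1}{6} \approx 0.16667$
$u = -3$ ($u = -2 - 1 = -3$)
$g{\left(k,J \right)} = \frac{1}{3}$ ($g{\left(k,J \right)} = \frac{1}{6} \cdot 2 = \frac{1}{3}$)
$- 490 \left(g{\left(u,9 \right)} + 317\right) = - 490 \left(\frac{1}{3} + 317\right) = \left(-490\right) \frac{952}{3} = - \frac{466480}{3}$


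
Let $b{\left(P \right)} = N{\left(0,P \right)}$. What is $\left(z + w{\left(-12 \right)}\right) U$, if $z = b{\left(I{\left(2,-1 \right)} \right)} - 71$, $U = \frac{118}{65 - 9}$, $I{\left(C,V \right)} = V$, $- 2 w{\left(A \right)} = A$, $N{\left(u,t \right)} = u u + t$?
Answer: $- \frac{1947}{14} \approx -139.07$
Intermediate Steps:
$N{\left(u,t \right)} = t + u^{2}$ ($N{\left(u,t \right)} = u^{2} + t = t + u^{2}$)
$w{\left(A \right)} = - \frac{A}{2}$
$b{\left(P \right)} = P$ ($b{\left(P \right)} = P + 0^{2} = P + 0 = P$)
$U = \frac{59}{28}$ ($U = \frac{118}{65 - 9} = \frac{118}{56} = 118 \cdot \frac{1}{56} = \frac{59}{28} \approx 2.1071$)
$z = -72$ ($z = -1 - 71 = -72$)
$\left(z + w{\left(-12 \right)}\right) U = \left(-72 - -6\right) \frac{59}{28} = \left(-72 + 6\right) \frac{59}{28} = \left(-66\right) \frac{59}{28} = - \frac{1947}{14}$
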